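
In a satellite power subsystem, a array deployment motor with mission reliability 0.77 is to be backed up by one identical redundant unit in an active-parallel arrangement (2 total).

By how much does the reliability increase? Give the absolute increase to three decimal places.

R_before = 0.77
R_after = 1 − (1 − 0.77)^2 = 0.947
ΔR = 0.947 − 0.77 = 0.177

0.177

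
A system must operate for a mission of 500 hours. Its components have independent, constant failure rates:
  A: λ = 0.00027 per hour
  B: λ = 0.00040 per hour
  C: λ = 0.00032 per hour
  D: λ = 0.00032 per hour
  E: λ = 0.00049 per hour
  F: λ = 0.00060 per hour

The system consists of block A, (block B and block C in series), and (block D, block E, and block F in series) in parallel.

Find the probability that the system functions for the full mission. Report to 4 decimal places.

0.9807

R(A) = exp(−0.00027 × 500) = 0.873716
R(B) = exp(−0.00040 × 500) = 0.818731
R(C) = exp(−0.00032 × 500) = 0.852144
R(D) = exp(−0.00032 × 500) = 0.852144
R(E) = exp(−0.00049 × 500) = 0.782705
R(F) = exp(−0.00060 × 500) = 0.740818
Series (B and C): 0.818731 × 0.852144 = 0.697677
Series (D, E, and F): 0.852144 × 0.782705 × 0.740818 = 0.494109
Parallel (A, [0.697677], and [0.494109]): 1 − (1 − 0.873716)(1 − 0.697677)(1 − 0.494109) = 0.9807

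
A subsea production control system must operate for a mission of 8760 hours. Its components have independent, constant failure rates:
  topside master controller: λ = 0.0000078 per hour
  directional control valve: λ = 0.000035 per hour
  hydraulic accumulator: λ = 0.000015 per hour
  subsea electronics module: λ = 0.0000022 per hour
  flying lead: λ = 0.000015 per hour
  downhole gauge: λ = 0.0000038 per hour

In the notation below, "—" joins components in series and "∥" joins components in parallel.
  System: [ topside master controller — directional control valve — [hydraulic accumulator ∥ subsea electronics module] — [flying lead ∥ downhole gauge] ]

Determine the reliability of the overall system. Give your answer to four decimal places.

R(topside master controller) = exp(−0.0000078 × 8760) = 0.933954
R(directional control valve) = exp(−0.000035 × 8760) = 0.735945
R(hydraulic accumulator) = exp(−0.000015 × 8760) = 0.876867
R(subsea electronics module) = exp(−0.0000022 × 8760) = 0.980913
R(flying lead) = exp(−0.000015 × 8760) = 0.876867
R(downhole gauge) = exp(−0.0000038 × 8760) = 0.967260
Parallel (hydraulic accumulator and subsea electronics module): 1 − (1 − 0.876867)(1 − 0.980913) = 0.997650
Parallel (flying lead and downhole gauge): 1 − (1 − 0.876867)(1 − 0.967260) = 0.995969
Series (topside master controller, directional control valve, [0.997650], and [0.995969]): 0.933954 × 0.735945 × 0.997650 × 0.995969 = 0.6830

0.6830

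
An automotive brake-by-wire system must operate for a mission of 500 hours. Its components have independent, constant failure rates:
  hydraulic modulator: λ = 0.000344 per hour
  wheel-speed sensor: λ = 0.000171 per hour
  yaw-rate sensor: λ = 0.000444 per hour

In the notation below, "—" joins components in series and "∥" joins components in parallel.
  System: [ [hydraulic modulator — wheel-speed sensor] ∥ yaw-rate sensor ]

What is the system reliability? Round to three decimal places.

R(hydraulic modulator) = exp(−0.000344 × 500) = 0.84198
R(wheel-speed sensor) = exp(−0.000171 × 500) = 0.91805
R(yaw-rate sensor) = exp(−0.000444 × 500) = 0.80092
Series (hydraulic modulator and wheel-speed sensor): 0.84198 × 0.91805 = 0.77298
Parallel ([0.77298] and yaw-rate sensor): 1 − (1 − 0.77298)(1 − 0.80092) = 0.955

0.955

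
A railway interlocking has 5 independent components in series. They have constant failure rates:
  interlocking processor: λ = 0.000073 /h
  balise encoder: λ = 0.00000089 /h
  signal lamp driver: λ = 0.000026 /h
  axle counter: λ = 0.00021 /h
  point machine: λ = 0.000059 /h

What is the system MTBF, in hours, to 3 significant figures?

Series of exponential components: λ_sys = Σ λ_i
λ_sys = 0.000073 + 0.00000089 + 0.000026 + 0.00021 + 0.000059 = 3.6889e-04 /h
MTBF = 1 / λ_sys = 2710 h

2710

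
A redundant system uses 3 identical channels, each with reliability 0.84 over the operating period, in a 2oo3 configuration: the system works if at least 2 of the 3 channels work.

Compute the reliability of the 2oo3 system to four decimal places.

R = Σ_{i=2}^{3} C(3,i) p^i (1−p)^{3−i} with p = 0.84
C(3,2)·0.84^2·0.16^1 = 0.338688
C(3,3)·0.84^3·0.16^0 = 0.592704
Sum = 0.9314

0.9314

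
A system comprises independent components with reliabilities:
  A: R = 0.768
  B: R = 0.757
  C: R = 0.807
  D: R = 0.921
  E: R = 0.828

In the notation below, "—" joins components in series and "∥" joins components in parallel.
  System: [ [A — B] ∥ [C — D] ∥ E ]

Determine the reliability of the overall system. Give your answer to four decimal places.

Series (A and B): 0.768000 × 0.757000 = 0.581376
Series (C and D): 0.807000 × 0.921000 = 0.743247
Parallel ([0.581376], [0.743247], and E): 1 − (1 − 0.581376)(1 − 0.743247)(1 − 0.828000) = 0.9815

0.9815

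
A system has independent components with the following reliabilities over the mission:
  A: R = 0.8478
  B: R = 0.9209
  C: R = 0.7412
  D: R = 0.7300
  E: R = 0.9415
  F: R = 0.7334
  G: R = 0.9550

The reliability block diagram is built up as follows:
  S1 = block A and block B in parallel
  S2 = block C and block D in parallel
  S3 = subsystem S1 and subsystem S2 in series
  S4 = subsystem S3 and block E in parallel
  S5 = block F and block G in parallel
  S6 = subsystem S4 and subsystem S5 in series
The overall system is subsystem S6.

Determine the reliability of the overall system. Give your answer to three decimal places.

0.983

Parallel (A and B): 1 − (1 − 0.84780)(1 − 0.92090) = 0.98796
Parallel (C and D): 1 − (1 − 0.74120)(1 − 0.73000) = 0.93012
Series ([0.98796] and [0.93012]): 0.98796 × 0.93012 = 0.91892
Parallel ([0.91892] and E): 1 − (1 − 0.91892)(1 − 0.94150) = 0.99526
Parallel (F and G): 1 − (1 − 0.73340)(1 − 0.95500) = 0.98800
Series ([0.99526] and [0.98800]): 0.99526 × 0.98800 = 0.983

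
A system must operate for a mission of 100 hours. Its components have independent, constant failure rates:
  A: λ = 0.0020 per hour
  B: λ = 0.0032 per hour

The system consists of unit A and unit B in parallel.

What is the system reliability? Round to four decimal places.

0.9504

R(A) = exp(−0.0020 × 100) = 0.818731
R(B) = exp(−0.0032 × 100) = 0.726149
Parallel (A and B): 1 − (1 − 0.818731)(1 − 0.726149) = 0.9504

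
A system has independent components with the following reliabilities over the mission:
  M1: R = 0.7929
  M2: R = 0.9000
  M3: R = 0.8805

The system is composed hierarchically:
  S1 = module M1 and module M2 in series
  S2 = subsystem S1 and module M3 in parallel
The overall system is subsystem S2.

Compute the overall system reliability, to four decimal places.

0.9658

Series (M1 and M2): 0.792900 × 0.900000 = 0.713610
Parallel ([0.713610] and M3): 1 − (1 − 0.713610)(1 − 0.880500) = 0.9658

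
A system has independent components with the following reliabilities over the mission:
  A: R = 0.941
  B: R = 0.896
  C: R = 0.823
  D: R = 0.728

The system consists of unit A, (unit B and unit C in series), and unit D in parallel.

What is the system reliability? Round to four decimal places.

0.9958

Series (B and C): 0.896000 × 0.823000 = 0.737408
Parallel (A, [0.737408], and D): 1 − (1 − 0.941000)(1 − 0.737408)(1 − 0.728000) = 0.9958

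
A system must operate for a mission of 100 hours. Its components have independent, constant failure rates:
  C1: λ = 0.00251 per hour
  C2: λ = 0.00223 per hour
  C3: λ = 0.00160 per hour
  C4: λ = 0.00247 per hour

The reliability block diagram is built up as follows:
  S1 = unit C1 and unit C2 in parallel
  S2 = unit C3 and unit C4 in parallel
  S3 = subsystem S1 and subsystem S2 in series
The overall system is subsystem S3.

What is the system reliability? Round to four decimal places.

R(C1) = exp(−0.00251 × 100) = 0.778022
R(C2) = exp(−0.00223 × 100) = 0.800115
R(C3) = exp(−0.00160 × 100) = 0.852144
R(C4) = exp(−0.00247 × 100) = 0.781141
Parallel (C1 and C2): 1 − (1 − 0.778022)(1 − 0.800115) = 0.955630
Parallel (C3 and C4): 1 − (1 − 0.852144)(1 − 0.781141) = 0.967640
Series ([0.955630] and [0.967640]): 0.955630 × 0.967640 = 0.9247

0.9247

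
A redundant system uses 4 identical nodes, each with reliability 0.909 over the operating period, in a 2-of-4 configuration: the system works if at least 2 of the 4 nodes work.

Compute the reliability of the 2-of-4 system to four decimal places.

R = Σ_{i=2}^{4} C(4,i) p^i (1−p)^{4−i} with p = 0.909
C(4,2)·0.909^2·0.091^2 = 0.041055
C(4,3)·0.909^3·0.091^1 = 0.273397
C(4,4)·0.909^4·0.091^0 = 0.682740
Sum = 0.9972

0.9972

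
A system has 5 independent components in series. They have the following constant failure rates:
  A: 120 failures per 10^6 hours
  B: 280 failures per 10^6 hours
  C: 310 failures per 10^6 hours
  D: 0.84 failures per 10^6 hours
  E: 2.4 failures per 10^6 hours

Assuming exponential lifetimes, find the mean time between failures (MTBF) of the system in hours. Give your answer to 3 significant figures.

1400

Series of exponential components: λ_sys = Σ λ_i
λ_sys = 0.00012 + 0.00028 + 0.00031 + 0.00000084 + 0.0000024 = 7.1324e-04 /h
MTBF = 1 / λ_sys = 1400 h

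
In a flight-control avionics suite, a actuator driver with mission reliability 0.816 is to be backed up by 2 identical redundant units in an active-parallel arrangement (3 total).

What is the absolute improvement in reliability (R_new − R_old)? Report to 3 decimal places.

0.178

R_before = 0.816
R_after = 1 − (1 − 0.816)^3 = 0.994
ΔR = 0.994 − 0.816 = 0.178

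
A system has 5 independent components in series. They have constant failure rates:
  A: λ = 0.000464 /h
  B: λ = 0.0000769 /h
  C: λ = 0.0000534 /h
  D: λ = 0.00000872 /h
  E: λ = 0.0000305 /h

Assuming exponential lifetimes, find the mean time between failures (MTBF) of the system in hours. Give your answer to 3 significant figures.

1580

Series of exponential components: λ_sys = Σ λ_i
λ_sys = 0.000464 + 0.0000769 + 0.0000534 + 0.00000872 + 0.0000305 = 6.3352e-04 /h
MTBF = 1 / λ_sys = 1580 h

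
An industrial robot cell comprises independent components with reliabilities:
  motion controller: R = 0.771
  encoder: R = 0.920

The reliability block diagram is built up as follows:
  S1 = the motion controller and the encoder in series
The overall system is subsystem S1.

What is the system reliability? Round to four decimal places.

0.7093

Series (motion controller and encoder): 0.771000 × 0.920000 = 0.7093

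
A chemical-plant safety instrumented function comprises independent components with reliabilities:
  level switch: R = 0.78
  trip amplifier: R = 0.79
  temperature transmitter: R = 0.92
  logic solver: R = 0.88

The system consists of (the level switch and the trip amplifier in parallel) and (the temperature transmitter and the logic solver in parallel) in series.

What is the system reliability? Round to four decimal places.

0.9446

Parallel (level switch and trip amplifier): 1 − (1 − 0.780000)(1 − 0.790000) = 0.953800
Parallel (temperature transmitter and logic solver): 1 − (1 − 0.920000)(1 − 0.880000) = 0.990400
Series ([0.953800] and [0.990400]): 0.953800 × 0.990400 = 0.9446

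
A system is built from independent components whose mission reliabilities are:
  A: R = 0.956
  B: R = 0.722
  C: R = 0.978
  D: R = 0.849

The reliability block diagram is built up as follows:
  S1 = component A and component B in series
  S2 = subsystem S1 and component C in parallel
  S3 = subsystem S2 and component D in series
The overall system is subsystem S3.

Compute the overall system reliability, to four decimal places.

0.8432

Series (A and B): 0.956000 × 0.722000 = 0.690232
Parallel ([0.690232] and C): 1 − (1 − 0.690232)(1 − 0.978000) = 0.993185
Series ([0.993185] and D): 0.993185 × 0.849000 = 0.8432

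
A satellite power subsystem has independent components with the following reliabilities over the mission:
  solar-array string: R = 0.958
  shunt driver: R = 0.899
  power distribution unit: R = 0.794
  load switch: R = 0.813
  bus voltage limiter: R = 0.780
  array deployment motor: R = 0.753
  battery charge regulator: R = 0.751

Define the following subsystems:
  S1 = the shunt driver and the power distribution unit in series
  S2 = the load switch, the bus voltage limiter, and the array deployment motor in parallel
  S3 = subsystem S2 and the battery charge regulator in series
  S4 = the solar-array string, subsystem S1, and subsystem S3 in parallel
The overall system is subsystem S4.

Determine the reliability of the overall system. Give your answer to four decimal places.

0.9969

Series (shunt driver and power distribution unit): 0.899000 × 0.794000 = 0.713806
Parallel (load switch, bus voltage limiter, and array deployment motor): 1 − (1 − 0.813000)(1 − 0.780000)(1 − 0.753000) = 0.989838
Series ([0.989838] and battery charge regulator): 0.989838 × 0.751000 = 0.743368
Parallel (solar-array string, [0.713806], and [0.743368]): 1 − (1 − 0.958000)(1 − 0.713806)(1 − 0.743368) = 0.9969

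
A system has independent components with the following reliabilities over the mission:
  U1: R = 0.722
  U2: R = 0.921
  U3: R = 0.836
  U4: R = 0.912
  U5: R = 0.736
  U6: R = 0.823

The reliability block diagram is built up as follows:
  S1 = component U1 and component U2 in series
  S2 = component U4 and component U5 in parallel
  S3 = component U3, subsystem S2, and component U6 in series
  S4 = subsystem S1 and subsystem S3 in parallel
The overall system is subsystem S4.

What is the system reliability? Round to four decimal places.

Series (U1 and U2): 0.722000 × 0.921000 = 0.664962
Parallel (U4 and U5): 1 − (1 − 0.912000)(1 − 0.736000) = 0.976768
Series (U3, [0.976768], and U6): 0.836000 × 0.976768 × 0.823000 = 0.672044
Parallel ([0.664962] and [0.672044]): 1 − (1 − 0.664962)(1 − 0.672044) = 0.8901

0.8901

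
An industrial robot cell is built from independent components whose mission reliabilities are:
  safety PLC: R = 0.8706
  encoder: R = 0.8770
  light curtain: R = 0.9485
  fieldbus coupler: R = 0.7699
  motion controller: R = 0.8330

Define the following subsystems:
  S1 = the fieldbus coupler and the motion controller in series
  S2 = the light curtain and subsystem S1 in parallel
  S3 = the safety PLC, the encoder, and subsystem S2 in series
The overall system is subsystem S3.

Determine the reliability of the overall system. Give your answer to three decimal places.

Series (fieldbus coupler and motion controller): 0.76990 × 0.83300 = 0.64133
Parallel (light curtain and [0.64133]): 1 − (1 − 0.94850)(1 − 0.64133) = 0.98153
Series (safety PLC, encoder, and [0.98153]): 0.87060 × 0.87700 × 0.98153 = 0.749

0.749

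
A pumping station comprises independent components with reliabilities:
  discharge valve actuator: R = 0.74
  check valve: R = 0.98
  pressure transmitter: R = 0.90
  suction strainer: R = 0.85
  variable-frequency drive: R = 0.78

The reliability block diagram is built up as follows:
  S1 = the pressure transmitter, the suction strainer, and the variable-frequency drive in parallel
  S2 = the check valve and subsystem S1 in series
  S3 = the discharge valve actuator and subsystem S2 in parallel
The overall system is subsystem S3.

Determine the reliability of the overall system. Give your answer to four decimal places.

Parallel (pressure transmitter, suction strainer, and variable-frequency drive): 1 − (1 − 0.900000)(1 − 0.850000)(1 − 0.780000) = 0.996700
Series (check valve and [0.996700]): 0.980000 × 0.996700 = 0.976766
Parallel (discharge valve actuator and [0.976766]): 1 − (1 − 0.740000)(1 − 0.976766) = 0.9940

0.9940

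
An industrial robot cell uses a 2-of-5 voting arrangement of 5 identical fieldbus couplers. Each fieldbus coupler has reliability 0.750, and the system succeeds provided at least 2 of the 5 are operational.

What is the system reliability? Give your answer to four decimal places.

0.9844

R = Σ_{i=2}^{5} C(5,i) p^i (1−p)^{5−i} with p = 0.750
C(5,2)·0.750^2·0.250^3 = 0.087891
C(5,3)·0.750^3·0.250^2 = 0.263672
C(5,4)·0.750^4·0.250^1 = 0.395508
C(5,5)·0.750^5·0.250^0 = 0.237305
Sum = 0.9844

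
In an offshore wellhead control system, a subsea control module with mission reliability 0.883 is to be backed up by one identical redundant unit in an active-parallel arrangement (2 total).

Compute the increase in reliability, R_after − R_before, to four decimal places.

R_before = 0.883
R_after = 1 − (1 − 0.883)^2 = 0.9863
ΔR = 0.9863 − 0.883 = 0.1033

0.1033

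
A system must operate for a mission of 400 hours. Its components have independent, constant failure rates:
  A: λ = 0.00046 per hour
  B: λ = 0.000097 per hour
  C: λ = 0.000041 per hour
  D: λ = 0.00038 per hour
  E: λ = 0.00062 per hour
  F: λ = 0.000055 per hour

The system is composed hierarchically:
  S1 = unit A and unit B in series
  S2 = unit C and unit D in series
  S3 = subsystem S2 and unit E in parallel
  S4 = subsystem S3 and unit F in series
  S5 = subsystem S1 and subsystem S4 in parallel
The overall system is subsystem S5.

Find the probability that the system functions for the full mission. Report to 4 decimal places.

R(A) = exp(−0.00046 × 400) = 0.831936
R(B) = exp(−0.000097 × 400) = 0.961943
R(C) = exp(−0.000041 × 400) = 0.983734
R(D) = exp(−0.00038 × 400) = 0.858988
R(E) = exp(−0.00062 × 400) = 0.780360
R(F) = exp(−0.000055 × 400) = 0.978240
Series (A and B): 0.831936 × 0.961943 = 0.800275
Series (C and D): 0.983734 × 0.858988 = 0.845016
Parallel ([0.845016] and E): 1 − (1 − 0.845016)(1 − 0.780360) = 0.965959
Series ([0.965959] and F): 0.965959 × 0.978240 = 0.944940
Parallel ([0.800275] and [0.944940]): 1 − (1 − 0.800275)(1 − 0.944940) = 0.9890

0.9890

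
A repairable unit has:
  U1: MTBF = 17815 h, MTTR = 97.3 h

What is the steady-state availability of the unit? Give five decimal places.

0.99457

A(U1) = MTBF/(MTBF+MTTR) = 17815/(17815+97.3) = 0.99457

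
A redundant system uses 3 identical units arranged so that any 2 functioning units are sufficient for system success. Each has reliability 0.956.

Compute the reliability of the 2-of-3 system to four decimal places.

0.9944

R = Σ_{i=2}^{3} C(3,i) p^i (1−p)^{3−i} with p = 0.956
C(3,2)·0.956^2·0.044^1 = 0.120640
C(3,3)·0.956^3·0.044^0 = 0.873723
Sum = 0.9944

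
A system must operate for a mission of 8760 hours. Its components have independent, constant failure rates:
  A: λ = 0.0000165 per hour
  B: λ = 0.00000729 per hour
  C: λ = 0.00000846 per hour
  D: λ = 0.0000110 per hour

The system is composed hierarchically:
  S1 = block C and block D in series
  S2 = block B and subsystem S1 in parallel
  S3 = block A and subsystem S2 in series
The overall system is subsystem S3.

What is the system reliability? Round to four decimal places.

0.8570

R(A) = exp(−0.0000165 × 8760) = 0.865420
R(B) = exp(−0.00000729 × 8760) = 0.938136
R(C) = exp(−0.00000846 × 8760) = 0.928570
R(D) = exp(−0.0000110 × 8760) = 0.908137
Series (C and D): 0.928570 × 0.908137 = 0.843269
Parallel (B and [0.843269]): 1 − (1 − 0.938136)(1 − 0.843269) = 0.990304
Series (A and [0.990304]): 0.865420 × 0.990304 = 0.8570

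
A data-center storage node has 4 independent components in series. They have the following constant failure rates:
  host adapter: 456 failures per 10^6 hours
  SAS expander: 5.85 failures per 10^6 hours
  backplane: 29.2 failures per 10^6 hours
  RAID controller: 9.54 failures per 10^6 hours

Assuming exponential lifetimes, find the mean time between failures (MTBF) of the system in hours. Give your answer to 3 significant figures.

Series of exponential components: λ_sys = Σ λ_i
λ_sys = 0.000456 + 0.00000585 + 0.0000292 + 0.00000954 = 5.0059e-04 /h
MTBF = 1 / λ_sys = 2000 h

2000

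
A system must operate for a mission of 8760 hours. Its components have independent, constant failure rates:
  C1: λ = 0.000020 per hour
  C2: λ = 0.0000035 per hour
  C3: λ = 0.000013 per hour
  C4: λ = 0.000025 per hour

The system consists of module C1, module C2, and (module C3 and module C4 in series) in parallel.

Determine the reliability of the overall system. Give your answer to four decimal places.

0.9986

R(C1) = exp(−0.000020 × 8760) = 0.839289
R(C2) = exp(−0.0000035 × 8760) = 0.969805
R(C3) = exp(−0.000013 × 8760) = 0.892365
R(C4) = exp(−0.000025 × 8760) = 0.803322
Series (C3 and C4): 0.892365 × 0.803322 = 0.716856
Parallel (C1, C2, and [0.716856]): 1 − (1 − 0.839289)(1 − 0.969805)(1 − 0.716856) = 0.9986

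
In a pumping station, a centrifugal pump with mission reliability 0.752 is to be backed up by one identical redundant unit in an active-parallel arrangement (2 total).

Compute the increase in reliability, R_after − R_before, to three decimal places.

R_before = 0.752
R_after = 1 − (1 − 0.752)^2 = 0.938
ΔR = 0.938 − 0.752 = 0.186

0.186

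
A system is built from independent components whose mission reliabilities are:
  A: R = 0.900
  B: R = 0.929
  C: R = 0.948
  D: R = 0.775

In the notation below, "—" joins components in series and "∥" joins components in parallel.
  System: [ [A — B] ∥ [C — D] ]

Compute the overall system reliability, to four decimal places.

0.9565

Series (A and B): 0.900000 × 0.929000 = 0.836100
Series (C and D): 0.948000 × 0.775000 = 0.734700
Parallel ([0.836100] and [0.734700]): 1 − (1 − 0.836100)(1 − 0.734700) = 0.9565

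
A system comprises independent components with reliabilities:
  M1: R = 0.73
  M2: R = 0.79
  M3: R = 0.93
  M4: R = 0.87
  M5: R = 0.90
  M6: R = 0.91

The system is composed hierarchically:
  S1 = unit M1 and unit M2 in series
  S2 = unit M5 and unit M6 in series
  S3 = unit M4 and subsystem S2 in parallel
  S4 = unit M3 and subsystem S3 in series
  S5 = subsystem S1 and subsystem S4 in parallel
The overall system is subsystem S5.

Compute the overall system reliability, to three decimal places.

0.961

Series (M1 and M2): 0.73000 × 0.79000 = 0.57670
Series (M5 and M6): 0.90000 × 0.91000 = 0.81900
Parallel (M4 and [0.81900]): 1 − (1 − 0.87000)(1 − 0.81900) = 0.97647
Series (M3 and [0.97647]): 0.93000 × 0.97647 = 0.90812
Parallel ([0.57670] and [0.90812]): 1 − (1 − 0.57670)(1 − 0.90812) = 0.961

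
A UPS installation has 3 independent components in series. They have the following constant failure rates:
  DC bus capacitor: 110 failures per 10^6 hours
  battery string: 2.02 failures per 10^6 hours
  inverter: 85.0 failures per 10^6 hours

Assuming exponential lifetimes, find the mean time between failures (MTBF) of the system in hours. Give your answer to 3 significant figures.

5080

Series of exponential components: λ_sys = Σ λ_i
λ_sys = 0.000110 + 0.00000202 + 0.0000850 = 1.9702e-04 /h
MTBF = 1 / λ_sys = 5080 h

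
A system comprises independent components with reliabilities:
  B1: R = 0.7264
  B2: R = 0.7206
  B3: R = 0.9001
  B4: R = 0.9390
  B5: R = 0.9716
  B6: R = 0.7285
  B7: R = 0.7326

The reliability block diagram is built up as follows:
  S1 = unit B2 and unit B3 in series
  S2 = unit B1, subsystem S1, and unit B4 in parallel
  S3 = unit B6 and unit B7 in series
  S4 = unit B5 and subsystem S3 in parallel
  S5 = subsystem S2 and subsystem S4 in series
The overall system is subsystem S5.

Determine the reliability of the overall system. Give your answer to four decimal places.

Series (B2 and B3): 0.720600 × 0.900100 = 0.648612
Parallel (B1, [0.648612], and B4): 1 − (1 − 0.726400)(1 − 0.648612)(1 − 0.939000) = 0.994135
Series (B6 and B7): 0.728500 × 0.732600 = 0.533699
Parallel (B5 and [0.533699]): 1 − (1 − 0.971600)(1 − 0.533699) = 0.986757
Series ([0.994135] and [0.986757]): 0.994135 × 0.986757 = 0.9810

0.9810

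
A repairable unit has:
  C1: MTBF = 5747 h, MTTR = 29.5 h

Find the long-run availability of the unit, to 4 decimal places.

0.9949

A(C1) = MTBF/(MTBF+MTTR) = 5747/(5747+29.5) = 0.9949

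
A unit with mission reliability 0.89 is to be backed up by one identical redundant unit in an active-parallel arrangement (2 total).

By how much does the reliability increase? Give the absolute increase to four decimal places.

R_before = 0.89
R_after = 1 − (1 − 0.89)^2 = 0.9879
ΔR = 0.9879 − 0.89 = 0.0979

0.0979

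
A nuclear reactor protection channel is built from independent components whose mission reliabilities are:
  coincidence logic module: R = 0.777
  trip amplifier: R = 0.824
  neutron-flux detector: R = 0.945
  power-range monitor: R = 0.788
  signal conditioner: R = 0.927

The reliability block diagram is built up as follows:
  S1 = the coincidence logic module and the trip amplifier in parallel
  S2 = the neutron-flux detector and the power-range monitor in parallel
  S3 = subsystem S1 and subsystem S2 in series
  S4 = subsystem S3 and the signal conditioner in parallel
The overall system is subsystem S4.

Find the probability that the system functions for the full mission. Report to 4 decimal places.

Parallel (coincidence logic module and trip amplifier): 1 − (1 − 0.777000)(1 − 0.824000) = 0.960752
Parallel (neutron-flux detector and power-range monitor): 1 − (1 − 0.945000)(1 − 0.788000) = 0.988340
Series ([0.960752] and [0.988340]): 0.960752 × 0.988340 = 0.949550
Parallel ([0.949550] and signal conditioner): 1 − (1 − 0.949550)(1 − 0.927000) = 0.9963

0.9963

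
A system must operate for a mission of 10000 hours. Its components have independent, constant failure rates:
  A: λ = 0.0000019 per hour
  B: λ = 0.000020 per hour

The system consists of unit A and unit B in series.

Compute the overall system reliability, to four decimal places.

0.8033

R(A) = exp(−0.0000019 × 10000) = 0.981179
R(B) = exp(−0.000020 × 10000) = 0.818731
Series (A and B): 0.981179 × 0.818731 = 0.8033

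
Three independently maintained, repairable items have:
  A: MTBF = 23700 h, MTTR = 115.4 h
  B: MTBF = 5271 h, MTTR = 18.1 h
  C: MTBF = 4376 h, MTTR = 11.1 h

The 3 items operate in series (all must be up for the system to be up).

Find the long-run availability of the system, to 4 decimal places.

0.9892

A(A) = MTBF/(MTBF+MTTR) = 23700/(23700+115.4) = 0.995154
A(B) = MTBF/(MTBF+MTTR) = 5271/(5271+18.1) = 0.996578
A(C) = MTBF/(MTBF+MTTR) = 4376/(4376+11.1) = 0.997470
Series availability: 0.995154 × 0.996578 × 0.997470 = 0.9892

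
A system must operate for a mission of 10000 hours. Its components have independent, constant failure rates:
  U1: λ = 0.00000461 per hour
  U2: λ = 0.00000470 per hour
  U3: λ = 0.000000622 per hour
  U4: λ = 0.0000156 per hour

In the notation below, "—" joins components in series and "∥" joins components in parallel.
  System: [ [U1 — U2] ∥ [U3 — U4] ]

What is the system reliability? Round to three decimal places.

0.987

R(U1) = exp(−0.00000461 × 10000) = 0.95495
R(U2) = exp(−0.00000470 × 10000) = 0.95409
R(U3) = exp(−0.000000622 × 10000) = 0.99380
R(U4) = exp(−0.0000156 × 10000) = 0.85556
Series (U1 and U2): 0.95495 × 0.95409 = 0.91111
Series (U3 and U4): 0.99380 × 0.85556 = 0.85026
Parallel ([0.91111] and [0.85026]): 1 − (1 − 0.91111)(1 − 0.85026) = 0.987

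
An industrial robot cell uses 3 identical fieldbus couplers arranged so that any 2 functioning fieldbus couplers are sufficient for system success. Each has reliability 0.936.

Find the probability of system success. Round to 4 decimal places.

R = Σ_{i=2}^{3} C(3,i) p^i (1−p)^{3−i} with p = 0.936
C(3,2)·0.936^2·0.064^1 = 0.168210
C(3,3)·0.936^3·0.064^0 = 0.820026
Sum = 0.9882

0.9882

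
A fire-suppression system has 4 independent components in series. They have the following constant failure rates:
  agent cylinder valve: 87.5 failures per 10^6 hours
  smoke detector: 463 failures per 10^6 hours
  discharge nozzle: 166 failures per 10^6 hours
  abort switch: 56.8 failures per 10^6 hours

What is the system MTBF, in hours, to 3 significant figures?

1290

Series of exponential components: λ_sys = Σ λ_i
λ_sys = 0.0000875 + 0.000463 + 0.000166 + 0.0000568 = 7.7330e-04 /h
MTBF = 1 / λ_sys = 1290 h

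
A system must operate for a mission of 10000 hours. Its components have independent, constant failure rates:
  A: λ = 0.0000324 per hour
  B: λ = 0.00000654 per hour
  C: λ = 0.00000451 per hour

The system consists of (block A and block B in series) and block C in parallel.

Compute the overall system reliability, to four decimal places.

R(A) = exp(−0.0000324 × 10000) = 0.723250
R(B) = exp(−0.00000654 × 10000) = 0.936693
R(C) = exp(−0.00000451 × 10000) = 0.955902
Series (A and B): 0.723250 × 0.936693 = 0.677463
Parallel ([0.677463] and C): 1 − (1 − 0.677463)(1 − 0.955902) = 0.9858

0.9858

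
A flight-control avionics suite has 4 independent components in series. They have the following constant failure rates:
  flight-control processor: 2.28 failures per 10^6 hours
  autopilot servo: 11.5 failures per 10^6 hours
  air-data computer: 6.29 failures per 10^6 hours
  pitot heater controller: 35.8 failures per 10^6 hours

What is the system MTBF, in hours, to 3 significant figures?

17900

Series of exponential components: λ_sys = Σ λ_i
λ_sys = 0.00000228 + 0.0000115 + 0.00000629 + 0.0000358 = 5.5870e-05 /h
MTBF = 1 / λ_sys = 17900 h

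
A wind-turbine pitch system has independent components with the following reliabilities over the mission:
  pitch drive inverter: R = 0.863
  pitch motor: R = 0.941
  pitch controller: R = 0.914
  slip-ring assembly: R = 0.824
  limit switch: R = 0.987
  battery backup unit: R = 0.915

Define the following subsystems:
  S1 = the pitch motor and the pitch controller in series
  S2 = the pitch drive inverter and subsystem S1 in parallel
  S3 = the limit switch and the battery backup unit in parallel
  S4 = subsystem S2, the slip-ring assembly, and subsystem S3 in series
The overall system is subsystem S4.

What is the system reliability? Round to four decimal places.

Series (pitch motor and pitch controller): 0.941000 × 0.914000 = 0.860074
Parallel (pitch drive inverter and [0.860074]): 1 − (1 − 0.863000)(1 − 0.860074) = 0.980830
Parallel (limit switch and battery backup unit): 1 − (1 − 0.987000)(1 − 0.915000) = 0.998895
Series ([0.980830], slip-ring assembly, and [0.998895]): 0.980830 × 0.824000 × 0.998895 = 0.8073

0.8073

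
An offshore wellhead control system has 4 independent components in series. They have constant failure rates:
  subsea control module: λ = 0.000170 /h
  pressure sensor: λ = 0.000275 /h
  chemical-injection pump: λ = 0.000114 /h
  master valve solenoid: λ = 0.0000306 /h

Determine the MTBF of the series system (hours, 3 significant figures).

Series of exponential components: λ_sys = Σ λ_i
λ_sys = 0.000170 + 0.000275 + 0.000114 + 0.0000306 = 5.8960e-04 /h
MTBF = 1 / λ_sys = 1700 h

1700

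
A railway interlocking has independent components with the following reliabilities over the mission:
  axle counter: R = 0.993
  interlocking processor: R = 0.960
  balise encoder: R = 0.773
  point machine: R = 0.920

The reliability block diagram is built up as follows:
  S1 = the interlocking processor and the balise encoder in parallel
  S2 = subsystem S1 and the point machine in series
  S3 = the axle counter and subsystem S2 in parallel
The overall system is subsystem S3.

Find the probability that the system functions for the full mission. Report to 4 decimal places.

0.9994

Parallel (interlocking processor and balise encoder): 1 − (1 − 0.960000)(1 − 0.773000) = 0.990920
Series ([0.990920] and point machine): 0.990920 × 0.920000 = 0.911646
Parallel (axle counter and [0.911646]): 1 − (1 − 0.993000)(1 − 0.911646) = 0.9994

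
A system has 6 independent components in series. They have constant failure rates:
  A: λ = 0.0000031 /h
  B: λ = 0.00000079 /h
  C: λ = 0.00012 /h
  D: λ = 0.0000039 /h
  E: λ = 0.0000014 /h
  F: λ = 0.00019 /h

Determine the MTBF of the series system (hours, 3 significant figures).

Series of exponential components: λ_sys = Σ λ_i
λ_sys = 0.0000031 + 0.00000079 + 0.00012 + 0.0000039 + 0.0000014 + 0.00019 = 3.1919e-04 /h
MTBF = 1 / λ_sys = 3130 h

3130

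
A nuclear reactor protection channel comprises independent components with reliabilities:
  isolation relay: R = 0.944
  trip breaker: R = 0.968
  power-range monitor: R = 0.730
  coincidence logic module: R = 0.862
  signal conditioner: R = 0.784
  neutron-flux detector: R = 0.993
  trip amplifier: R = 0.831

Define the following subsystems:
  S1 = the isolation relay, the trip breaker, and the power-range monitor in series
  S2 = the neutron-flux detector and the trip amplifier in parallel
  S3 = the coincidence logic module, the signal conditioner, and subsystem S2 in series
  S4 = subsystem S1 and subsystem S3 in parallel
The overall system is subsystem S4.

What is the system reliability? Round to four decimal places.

0.8918

Series (isolation relay, trip breaker, and power-range monitor): 0.944000 × 0.968000 × 0.730000 = 0.667068
Parallel (neutron-flux detector and trip amplifier): 1 − (1 − 0.993000)(1 − 0.831000) = 0.998817
Series (coincidence logic module, signal conditioner, and [0.998817]): 0.862000 × 0.784000 × 0.998817 = 0.675009
Parallel ([0.667068] and [0.675009]): 1 − (1 − 0.667068)(1 − 0.675009) = 0.8918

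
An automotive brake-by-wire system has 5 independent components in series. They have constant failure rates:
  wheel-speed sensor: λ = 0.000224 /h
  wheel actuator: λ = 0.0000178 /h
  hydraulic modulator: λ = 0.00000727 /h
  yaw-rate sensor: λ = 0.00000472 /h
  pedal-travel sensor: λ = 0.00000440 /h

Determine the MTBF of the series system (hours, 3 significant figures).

Series of exponential components: λ_sys = Σ λ_i
λ_sys = 0.000224 + 0.0000178 + 0.00000727 + 0.00000472 + 0.00000440 = 2.5819e-04 /h
MTBF = 1 / λ_sys = 3870 h

3870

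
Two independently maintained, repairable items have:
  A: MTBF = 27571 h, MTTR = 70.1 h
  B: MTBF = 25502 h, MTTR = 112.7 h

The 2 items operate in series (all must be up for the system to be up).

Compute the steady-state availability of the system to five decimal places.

A(A) = MTBF/(MTBF+MTTR) = 27571/(27571+70.1) = 0.997464
A(B) = MTBF/(MTBF+MTTR) = 25502/(25502+112.7) = 0.995600
Series availability: 0.997464 × 0.995600 = 0.99308

0.99308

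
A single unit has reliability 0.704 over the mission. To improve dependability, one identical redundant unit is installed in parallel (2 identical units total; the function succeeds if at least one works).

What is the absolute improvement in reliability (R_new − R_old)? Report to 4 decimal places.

0.2084

R_before = 0.704
R_after = 1 − (1 − 0.704)^2 = 0.9124
ΔR = 0.9124 − 0.704 = 0.2084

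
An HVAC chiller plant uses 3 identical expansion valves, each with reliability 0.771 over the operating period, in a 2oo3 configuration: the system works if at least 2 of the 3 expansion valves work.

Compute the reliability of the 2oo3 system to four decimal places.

R = Σ_{i=2}^{3} C(3,i) p^i (1−p)^{3−i} with p = 0.771
C(3,2)·0.771^2·0.229^1 = 0.408381
C(3,3)·0.771^3·0.229^0 = 0.458314
Sum = 0.8667

0.8667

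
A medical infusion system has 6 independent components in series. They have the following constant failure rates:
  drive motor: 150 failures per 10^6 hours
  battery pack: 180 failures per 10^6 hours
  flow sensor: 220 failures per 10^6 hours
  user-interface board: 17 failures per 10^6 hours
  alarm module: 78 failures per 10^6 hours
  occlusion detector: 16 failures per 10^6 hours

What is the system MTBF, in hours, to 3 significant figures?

1510

Series of exponential components: λ_sys = Σ λ_i
λ_sys = 0.00015 + 0.00018 + 0.00022 + 0.000017 + 0.000078 + 0.000016 = 6.6100e-04 /h
MTBF = 1 / λ_sys = 1510 h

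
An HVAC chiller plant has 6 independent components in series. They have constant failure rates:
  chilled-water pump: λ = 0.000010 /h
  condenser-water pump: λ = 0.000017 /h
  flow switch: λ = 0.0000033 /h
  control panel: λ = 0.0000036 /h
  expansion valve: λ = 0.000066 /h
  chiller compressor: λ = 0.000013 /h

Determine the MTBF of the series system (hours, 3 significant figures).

8860

Series of exponential components: λ_sys = Σ λ_i
λ_sys = 0.000010 + 0.000017 + 0.0000033 + 0.0000036 + 0.000066 + 0.000013 = 1.1290e-04 /h
MTBF = 1 / λ_sys = 8860 h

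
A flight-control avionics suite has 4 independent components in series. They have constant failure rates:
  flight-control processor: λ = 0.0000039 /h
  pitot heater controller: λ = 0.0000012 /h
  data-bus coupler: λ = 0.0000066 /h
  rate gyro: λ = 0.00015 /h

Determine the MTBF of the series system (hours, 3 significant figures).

6180

Series of exponential components: λ_sys = Σ λ_i
λ_sys = 0.0000039 + 0.0000012 + 0.0000066 + 0.00015 = 1.6170e-04 /h
MTBF = 1 / λ_sys = 6180 h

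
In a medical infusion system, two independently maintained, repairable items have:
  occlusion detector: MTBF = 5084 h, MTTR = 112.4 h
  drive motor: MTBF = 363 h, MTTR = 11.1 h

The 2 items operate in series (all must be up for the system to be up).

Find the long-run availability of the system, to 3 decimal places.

0.949

A(occlusion detector) = MTBF/(MTBF+MTTR) = 5084/(5084+112.4) = 0.978370
A(drive motor) = MTBF/(MTBF+MTTR) = 363/(363+11.1) = 0.970329
Series availability: 0.978370 × 0.970329 = 0.949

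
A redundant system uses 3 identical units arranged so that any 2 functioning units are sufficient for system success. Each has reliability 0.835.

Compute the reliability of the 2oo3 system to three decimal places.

0.927

R = Σ_{i=2}^{3} C(3,i) p^i (1−p)^{3−i} with p = 0.835
C(3,2)·0.835^2·0.165^1 = 0.34513
C(3,3)·0.835^3·0.165^0 = 0.58218
Sum = 0.927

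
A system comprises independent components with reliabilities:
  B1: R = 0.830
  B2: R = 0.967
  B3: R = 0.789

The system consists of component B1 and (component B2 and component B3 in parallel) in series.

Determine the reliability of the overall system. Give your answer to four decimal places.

Parallel (B2 and B3): 1 − (1 − 0.967000)(1 − 0.789000) = 0.993037
Series (B1 and [0.993037]): 0.830000 × 0.993037 = 0.8242

0.8242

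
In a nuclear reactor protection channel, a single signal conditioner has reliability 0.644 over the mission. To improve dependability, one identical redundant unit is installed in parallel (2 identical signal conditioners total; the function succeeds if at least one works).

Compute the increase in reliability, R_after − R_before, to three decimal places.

0.229

R_before = 0.644
R_after = 1 − (1 − 0.644)^2 = 0.873
ΔR = 0.873 − 0.644 = 0.229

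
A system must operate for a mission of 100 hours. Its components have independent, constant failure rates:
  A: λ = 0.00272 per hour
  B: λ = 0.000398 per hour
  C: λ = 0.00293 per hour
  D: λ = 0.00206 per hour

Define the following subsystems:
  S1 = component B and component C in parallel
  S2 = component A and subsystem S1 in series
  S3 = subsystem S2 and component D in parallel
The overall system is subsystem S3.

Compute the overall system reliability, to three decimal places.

0.954

R(A) = exp(−0.00272 × 100) = 0.76185
R(B) = exp(−0.000398 × 100) = 0.96098
R(C) = exp(−0.00293 × 100) = 0.74602
R(D) = exp(−0.00206 × 100) = 0.81383
Parallel (B and C): 1 − (1 − 0.96098)(1 − 0.74602) = 0.99009
Series (A and [0.99009]): 0.76185 × 0.99009 = 0.75430
Parallel ([0.75430] and D): 1 − (1 − 0.75430)(1 − 0.81383) = 0.954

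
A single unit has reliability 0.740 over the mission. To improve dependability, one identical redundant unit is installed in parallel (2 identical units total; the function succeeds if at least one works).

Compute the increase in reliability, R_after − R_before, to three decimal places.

0.192

R_before = 0.740
R_after = 1 − (1 − 0.740)^2 = 0.932
ΔR = 0.932 − 0.740 = 0.192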